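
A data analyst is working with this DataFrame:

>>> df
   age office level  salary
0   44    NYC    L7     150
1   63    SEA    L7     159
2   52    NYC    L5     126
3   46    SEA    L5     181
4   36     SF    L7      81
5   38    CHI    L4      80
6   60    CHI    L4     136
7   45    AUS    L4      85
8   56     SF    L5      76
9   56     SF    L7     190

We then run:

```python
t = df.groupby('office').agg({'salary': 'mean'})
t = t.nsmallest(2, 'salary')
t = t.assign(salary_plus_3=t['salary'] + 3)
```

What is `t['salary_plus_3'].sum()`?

group by office, mean of salary:
            salary
office            
AUS      85.000000
CHI     108.000000
NYC     138.000000
SEA     170.000000
SF      115.666667
take 2 rows with smallest salary:
        salary
office        
AUS       85.0
CHI      108.0
add column salary_plus_3 = t['salary'] + 3:
        salary  salary_plus_3
office                       
AUS       85.0           88.0
CHI      108.0          111.0
Taking the sum of column 'salary_plus_3' gives 199.0.

199.0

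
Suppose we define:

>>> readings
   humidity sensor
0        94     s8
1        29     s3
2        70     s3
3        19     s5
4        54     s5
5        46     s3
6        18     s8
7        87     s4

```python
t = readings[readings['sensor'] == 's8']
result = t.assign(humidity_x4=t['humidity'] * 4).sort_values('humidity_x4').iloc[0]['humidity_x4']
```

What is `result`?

filter rows where sensor == 's8':
   humidity sensor
0        94     s8
6        18     s8
add column humidity_x4 = t['humidity'] * 4:
   humidity sensor  humidity_x4
0        94     s8          376
6        18     s8           72
sort by humidity_x4:
   humidity sensor  humidity_x4
6        18     s8           72
0        94     s8          376
Finally, value at position 0, column 'humidity_x4' = 72.

72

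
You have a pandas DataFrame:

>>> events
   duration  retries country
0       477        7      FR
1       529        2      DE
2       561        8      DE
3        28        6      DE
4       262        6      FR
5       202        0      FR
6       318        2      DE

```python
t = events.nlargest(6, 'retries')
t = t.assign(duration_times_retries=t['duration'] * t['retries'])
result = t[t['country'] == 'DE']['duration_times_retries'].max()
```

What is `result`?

take 6 rows with largest retries:
   duration  retries country
2       561        8      DE
0       477        7      FR
3        28        6      DE
4       262        6      FR
1       529        2      DE
6       318        2      DE
add column duration_times_retries = t['duration'] * t['retries']:
   duration  retries country  duration_times_retries
2       561        8      DE                    4488
0       477        7      FR                    3339
3        28        6      DE                     168
4       262        6      FR                    1572
1       529        2      DE                    1058
6       318        2      DE                     636
filter rows where country == 'DE':
   duration  retries country  duration_times_retries
2       561        8      DE                    4488
3        28        6      DE                     168
1       529        2      DE                    1058
6       318        2      DE                     636
max of column 'duration_times_retries' → 4488

4488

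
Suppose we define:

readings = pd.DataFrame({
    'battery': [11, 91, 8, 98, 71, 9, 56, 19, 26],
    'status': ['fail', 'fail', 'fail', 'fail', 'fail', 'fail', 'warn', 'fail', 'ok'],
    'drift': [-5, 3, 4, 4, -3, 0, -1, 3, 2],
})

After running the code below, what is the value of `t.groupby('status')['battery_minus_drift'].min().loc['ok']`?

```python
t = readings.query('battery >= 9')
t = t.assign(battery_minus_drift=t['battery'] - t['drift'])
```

filter rows where battery >= 9:
   battery status  drift
0       11   fail     -5
1       91   fail      3
3       98   fail      4
4       71   fail     -3
5        9   fail      0
6       56   warn     -1
7       19   fail      3
8       26     ok      2
add column battery_minus_drift = t['battery'] - t['drift']:
   battery status  drift  battery_minus_drift
0       11   fail     -5                   16
1       91   fail      3                   88
3       98   fail      4                   94
4       71   fail     -3                   74
5        9   fail      0                    9
6       56   warn     -1                   57
7       19   fail      3                   16
8       26     ok      2                   24
group by status, min of battery_minus_drift:
status
fail     9
ok      24
warn    57
Name: battery_minus_drift, dtype: int64
Reading off the value at index 'ok', we get 24.

24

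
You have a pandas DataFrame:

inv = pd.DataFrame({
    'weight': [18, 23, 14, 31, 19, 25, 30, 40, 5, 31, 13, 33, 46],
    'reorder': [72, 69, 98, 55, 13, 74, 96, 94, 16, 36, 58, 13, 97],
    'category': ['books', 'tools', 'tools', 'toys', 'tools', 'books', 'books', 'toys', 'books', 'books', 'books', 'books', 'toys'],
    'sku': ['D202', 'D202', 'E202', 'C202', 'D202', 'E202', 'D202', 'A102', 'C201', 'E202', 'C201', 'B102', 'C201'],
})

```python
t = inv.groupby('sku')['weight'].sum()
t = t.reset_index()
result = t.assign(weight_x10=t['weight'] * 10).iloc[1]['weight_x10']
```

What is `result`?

group by sku, sum of weight:
sku
A102    40
B102    33
C201    64
C202    31
D202    90
E202    70
Name: weight, dtype: int64
reset_index():
    sku  weight
0  A102      40
1  B102      33
2  C201      64
3  C202      31
4  D202      90
5  E202      70
add column weight_x10 = t['weight'] * 10:
    sku  weight  weight_x10
0  A102      40         400
1  B102      33         330
2  C201      64         640
3  C202      31         310
4  D202      90         900
5  E202      70         700
The value at position 1, column 'weight_x10' is 330.

330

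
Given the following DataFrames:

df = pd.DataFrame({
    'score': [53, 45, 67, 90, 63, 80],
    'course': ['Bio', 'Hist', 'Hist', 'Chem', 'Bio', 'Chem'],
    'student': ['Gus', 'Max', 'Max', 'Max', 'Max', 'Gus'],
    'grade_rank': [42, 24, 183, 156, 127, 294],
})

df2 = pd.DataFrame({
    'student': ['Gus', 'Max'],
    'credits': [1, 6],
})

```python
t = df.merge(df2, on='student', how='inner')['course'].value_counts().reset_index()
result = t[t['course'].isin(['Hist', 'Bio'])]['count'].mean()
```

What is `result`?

2.0

merge on 'student' (how='inner') → 6 rows:
   score course student  grade_rank  credits
0     53    Bio     Gus          42        1
1     45   Hist     Max          24        6
2     67   Hist     Max         183        6
3     90   Chem     Max         156        6
4     63    Bio     Max         127        6
5     80   Chem     Gus         294        1
value_counts of course:
course
Bio     2
Hist    2
Chem    2
Name: count, dtype: int64
reset_index():
  course  count
0    Bio      2
1   Hist      2
2   Chem      2
filter rows where course in ['Hist', 'Bio']:
  course  count
0    Bio      2
1   Hist      2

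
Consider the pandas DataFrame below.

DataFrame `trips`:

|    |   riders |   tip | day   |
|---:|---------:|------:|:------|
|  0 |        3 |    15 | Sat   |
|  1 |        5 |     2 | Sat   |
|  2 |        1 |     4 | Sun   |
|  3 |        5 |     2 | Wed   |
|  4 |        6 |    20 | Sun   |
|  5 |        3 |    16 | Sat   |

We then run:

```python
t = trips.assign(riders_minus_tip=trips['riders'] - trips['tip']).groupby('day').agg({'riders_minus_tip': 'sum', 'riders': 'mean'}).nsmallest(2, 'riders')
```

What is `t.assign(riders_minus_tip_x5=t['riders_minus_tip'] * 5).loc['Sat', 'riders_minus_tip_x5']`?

add column riders_minus_tip = trips['riders'] - trips['tip']:
   riders  tip  day  riders_minus_tip
0       3   15  Sat               -12
1       5    2  Sat                 3
2       1    4  Sun                -3
3       5    2  Wed                 3
4       6   20  Sun               -14
5       3   16  Sat               -13
group by day: sum(riders_minus_tip), mean(riders):
     riders_minus_tip    riders
day                            
Sat               -22  3.666667
Sun               -17  3.500000
Wed                 3  5.000000
take 2 rows with smallest riders:
     riders_minus_tip    riders
day                            
Sun               -17  3.500000
Sat               -22  3.666667
add column riders_minus_tip_x5 = t['riders_minus_tip'] * 5:
     riders_minus_tip    riders  riders_minus_tip_x5
day                                                 
Sun               -17  3.500000                  -85
Sat               -22  3.666667                 -110
Reading off the value at row 'Sat', column 'riders_minus_tip_x5', we get -110.

-110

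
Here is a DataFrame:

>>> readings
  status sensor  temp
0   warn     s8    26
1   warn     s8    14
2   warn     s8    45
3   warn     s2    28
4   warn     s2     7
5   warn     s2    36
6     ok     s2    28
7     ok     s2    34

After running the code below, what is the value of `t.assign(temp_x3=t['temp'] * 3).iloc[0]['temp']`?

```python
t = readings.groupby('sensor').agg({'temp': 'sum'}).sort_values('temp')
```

85

group by sensor, sum of temp:
        temp
sensor      
s2       133
s8        85
sort by temp:
        temp
sensor      
s8        85
s2       133
add column temp_x3 = t['temp'] * 3:
        temp  temp_x3
sensor               
s8        85      255
s2       133      399
Reading off the value at position 0, column 'temp', we get 85.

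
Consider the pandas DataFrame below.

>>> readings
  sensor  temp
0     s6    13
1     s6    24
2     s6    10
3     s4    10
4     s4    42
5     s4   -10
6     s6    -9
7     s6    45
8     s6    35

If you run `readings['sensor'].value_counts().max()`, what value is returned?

6

value_counts of sensor:
sensor
s6    6
s4    3
Name: count, dtype: int64
Finally, max of the resulting series = 6.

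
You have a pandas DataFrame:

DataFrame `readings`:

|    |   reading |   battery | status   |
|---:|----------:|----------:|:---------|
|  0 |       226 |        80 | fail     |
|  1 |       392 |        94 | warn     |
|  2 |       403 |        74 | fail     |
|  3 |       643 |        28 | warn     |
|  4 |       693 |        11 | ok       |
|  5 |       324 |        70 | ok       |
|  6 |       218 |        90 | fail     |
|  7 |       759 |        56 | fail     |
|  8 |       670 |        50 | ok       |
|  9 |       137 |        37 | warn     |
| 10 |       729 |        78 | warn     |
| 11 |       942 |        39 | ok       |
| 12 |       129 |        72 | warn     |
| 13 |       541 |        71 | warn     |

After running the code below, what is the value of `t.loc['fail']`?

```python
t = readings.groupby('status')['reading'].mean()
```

401.5

group by status, mean of reading:
status
fail    401.50
ok      657.25
warn    428.50
Name: reading, dtype: float64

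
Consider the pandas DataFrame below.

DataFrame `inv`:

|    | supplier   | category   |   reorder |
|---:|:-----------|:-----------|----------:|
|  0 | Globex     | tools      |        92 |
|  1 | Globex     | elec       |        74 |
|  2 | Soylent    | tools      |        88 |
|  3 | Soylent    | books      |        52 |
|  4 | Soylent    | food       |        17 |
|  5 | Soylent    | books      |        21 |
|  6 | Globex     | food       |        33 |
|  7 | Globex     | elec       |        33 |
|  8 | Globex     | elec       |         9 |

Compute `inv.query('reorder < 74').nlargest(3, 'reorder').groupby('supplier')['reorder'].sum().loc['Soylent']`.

52

filter rows where reorder < 74:
  supplier category  reorder
3  Soylent    books       52
4  Soylent     food       17
5  Soylent    books       21
6   Globex     food       33
7   Globex     elec       33
8   Globex     elec        9
take 3 rows with largest reorder:
  supplier category  reorder
3  Soylent    books       52
6   Globex     food       33
7   Globex     elec       33
group by supplier, sum of reorder:
supplier
Globex     66
Soylent    52
Name: reorder, dtype: int64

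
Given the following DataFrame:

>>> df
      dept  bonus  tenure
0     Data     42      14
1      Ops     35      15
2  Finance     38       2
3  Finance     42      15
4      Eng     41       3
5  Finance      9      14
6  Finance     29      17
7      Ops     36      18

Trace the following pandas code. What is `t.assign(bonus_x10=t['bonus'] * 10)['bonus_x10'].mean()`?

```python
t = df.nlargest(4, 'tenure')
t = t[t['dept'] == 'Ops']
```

take 4 rows with largest tenure:
      dept  bonus  tenure
7      Ops     36      18
6  Finance     29      17
1      Ops     35      15
3  Finance     42      15
filter rows where dept == 'Ops':
  dept  bonus  tenure
7  Ops     36      18
1  Ops     35      15
add column bonus_x10 = t['bonus'] * 10:
  dept  bonus  tenure  bonus_x10
7  Ops     36      18        360
1  Ops     35      15        350
Hence 355.0.

355.0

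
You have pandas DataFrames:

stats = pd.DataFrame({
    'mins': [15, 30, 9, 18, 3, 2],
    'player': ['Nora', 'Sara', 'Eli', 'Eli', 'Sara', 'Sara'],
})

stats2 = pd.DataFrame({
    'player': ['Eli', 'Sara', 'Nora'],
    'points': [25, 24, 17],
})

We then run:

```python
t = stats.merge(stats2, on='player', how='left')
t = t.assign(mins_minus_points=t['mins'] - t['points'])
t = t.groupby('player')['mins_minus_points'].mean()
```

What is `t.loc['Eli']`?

merge on 'player' (how='left') → 6 rows:
   mins player  points
0    15   Nora      17
1    30   Sara      24
2     9    Eli      25
3    18    Eli      25
4     3   Sara      24
5     2   Sara      24
add column mins_minus_points = t['mins'] - t['points']:
   mins player  points  mins_minus_points
0    15   Nora      17                 -2
1    30   Sara      24                  6
2     9    Eli      25                -16
3    18    Eli      25                 -7
4     3   Sara      24                -21
5     2   Sara      24                -22
group by player, mean of mins_minus_points:
player
Eli    -11.500000
Nora    -2.000000
Sara   -12.333333
Name: mins_minus_points, dtype: float64

-11.5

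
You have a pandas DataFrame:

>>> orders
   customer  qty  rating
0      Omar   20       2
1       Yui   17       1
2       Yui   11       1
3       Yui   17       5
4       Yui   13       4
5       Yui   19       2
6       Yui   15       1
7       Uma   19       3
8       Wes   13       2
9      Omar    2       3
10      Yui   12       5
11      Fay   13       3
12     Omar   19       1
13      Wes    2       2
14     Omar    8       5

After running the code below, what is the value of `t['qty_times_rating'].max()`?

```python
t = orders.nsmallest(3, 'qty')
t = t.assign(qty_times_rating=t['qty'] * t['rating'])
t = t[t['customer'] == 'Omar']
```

40

take 3 rows with smallest qty:
   customer  qty  rating
9      Omar    2       3
13      Wes    2       2
14     Omar    8       5
add column qty_times_rating = t['qty'] * t['rating']:
   customer  qty  rating  qty_times_rating
9      Omar    2       3                 6
13      Wes    2       2                 4
14     Omar    8       5                40
filter rows where customer == 'Omar':
   customer  qty  rating  qty_times_rating
9      Omar    2       3                 6
14     Omar    8       5                40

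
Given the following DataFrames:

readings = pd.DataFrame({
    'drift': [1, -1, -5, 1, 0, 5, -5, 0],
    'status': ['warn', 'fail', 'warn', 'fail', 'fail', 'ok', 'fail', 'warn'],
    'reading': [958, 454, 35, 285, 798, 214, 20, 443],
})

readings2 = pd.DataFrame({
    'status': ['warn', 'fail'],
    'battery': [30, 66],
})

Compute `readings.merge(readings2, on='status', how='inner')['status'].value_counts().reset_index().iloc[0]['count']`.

merge on 'status' (how='inner') → 7 rows:
   drift status  reading  battery
0      1   warn      958       30
1     -1   fail      454       66
2     -5   warn       35       30
3      1   fail      285       66
4      0   fail      798       66
5     -5   fail       20       66
6      0   warn      443       30
value_counts of status:
status
fail    4
warn    3
Name: count, dtype: int64
reset_index():
  status  count
0   fail      4
1   warn      3
Then the value at position 0, column 'count': 4

4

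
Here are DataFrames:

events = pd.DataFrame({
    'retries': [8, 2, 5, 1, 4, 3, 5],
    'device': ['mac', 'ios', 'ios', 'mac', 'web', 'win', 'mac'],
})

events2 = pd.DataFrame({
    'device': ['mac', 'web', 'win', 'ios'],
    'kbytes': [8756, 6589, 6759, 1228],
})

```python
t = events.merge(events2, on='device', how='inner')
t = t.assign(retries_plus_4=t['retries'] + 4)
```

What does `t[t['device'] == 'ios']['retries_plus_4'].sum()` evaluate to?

15

merge on 'device' (how='inner') → 7 rows:
   retries device  kbytes
0        8    mac    8756
1        2    ios    1228
2        5    ios    1228
3        1    mac    8756
4        4    web    6589
5        3    win    6759
6        5    mac    8756
add column retries_plus_4 = t['retries'] + 4:
   retries device  kbytes  retries_plus_4
0        8    mac    8756              12
1        2    ios    1228               6
2        5    ios    1228               9
3        1    mac    8756               5
4        4    web    6589               8
5        3    win    6759               7
6        5    mac    8756               9
filter rows where device == 'ios':
   retries device  kbytes  retries_plus_4
1        2    ios    1228               6
2        5    ios    1228               9
Hence 15.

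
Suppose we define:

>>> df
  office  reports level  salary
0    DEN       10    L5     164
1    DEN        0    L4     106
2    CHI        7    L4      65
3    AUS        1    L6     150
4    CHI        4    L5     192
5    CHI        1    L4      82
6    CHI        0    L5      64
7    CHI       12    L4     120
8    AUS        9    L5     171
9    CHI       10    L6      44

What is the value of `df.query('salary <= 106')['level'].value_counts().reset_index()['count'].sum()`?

filter rows where salary <= 106:
  office  reports level  salary
1    DEN        0    L4     106
2    CHI        7    L4      65
5    CHI        1    L4      82
6    CHI        0    L5      64
9    CHI       10    L6      44
value_counts of level:
level
L4    3
L5    1
L6    1
Name: count, dtype: int64
reset_index():
  level  count
0    L4      3
1    L5      1
2    L6      1
Hence 5.

5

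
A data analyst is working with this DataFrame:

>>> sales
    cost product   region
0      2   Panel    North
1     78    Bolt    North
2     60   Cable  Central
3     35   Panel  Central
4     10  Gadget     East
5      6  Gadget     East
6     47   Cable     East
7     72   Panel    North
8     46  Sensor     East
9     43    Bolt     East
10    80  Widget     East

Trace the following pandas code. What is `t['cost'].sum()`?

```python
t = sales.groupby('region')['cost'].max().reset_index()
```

218

group by region, max of cost:
region
Central    60
East       80
North      78
Name: cost, dtype: int64
reset_index():
    region  cost
0  Central    60
1     East    80
2    North    78
Reading off the sum of column 'cost', we get 218.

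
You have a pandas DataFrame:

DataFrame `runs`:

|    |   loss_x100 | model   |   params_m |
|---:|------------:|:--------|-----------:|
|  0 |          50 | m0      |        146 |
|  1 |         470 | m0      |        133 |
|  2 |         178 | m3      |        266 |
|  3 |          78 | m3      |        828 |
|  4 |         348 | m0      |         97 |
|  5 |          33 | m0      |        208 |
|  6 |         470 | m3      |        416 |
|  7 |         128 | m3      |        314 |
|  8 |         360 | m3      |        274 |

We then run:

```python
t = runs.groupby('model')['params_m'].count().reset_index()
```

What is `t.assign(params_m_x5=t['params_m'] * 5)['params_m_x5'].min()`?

group by model, count of params_m:
model
m0    4
m3    5
Name: params_m, dtype: int64
reset_index():
  model  params_m
0    m0         4
1    m3         5
add column params_m_x5 = t['params_m'] * 5:
  model  params_m  params_m_x5
0    m0         4           20
1    m3         5           25
Hence 20.

20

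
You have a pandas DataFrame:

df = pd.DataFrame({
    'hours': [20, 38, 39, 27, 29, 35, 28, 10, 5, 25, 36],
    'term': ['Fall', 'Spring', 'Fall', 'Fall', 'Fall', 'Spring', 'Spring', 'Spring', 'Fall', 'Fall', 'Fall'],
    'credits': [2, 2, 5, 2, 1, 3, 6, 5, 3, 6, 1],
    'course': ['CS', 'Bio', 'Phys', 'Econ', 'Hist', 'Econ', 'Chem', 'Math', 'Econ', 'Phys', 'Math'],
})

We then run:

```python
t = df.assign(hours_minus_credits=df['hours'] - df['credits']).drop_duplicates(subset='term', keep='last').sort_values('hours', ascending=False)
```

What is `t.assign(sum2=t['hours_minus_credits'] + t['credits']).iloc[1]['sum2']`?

add column hours_minus_credits = df['hours'] - df['credits']:
    hours    term  credits course  hours_minus_credits
0      20    Fall        2     CS                   18
1      38  Spring        2    Bio                   36
2      39    Fall        5   Phys                   34
3      27    Fall        2   Econ                   25
4      29    Fall        1   Hist                   28
5      35  Spring        3   Econ                   32
6      28  Spring        6   Chem                   22
7      10  Spring        5   Math                    5
8       5    Fall        3   Econ                    2
9      25    Fall        6   Phys                   19
10     36    Fall        1   Math                   35
drop duplicate term (keep=last):
    hours    term  credits course  hours_minus_credits
7      10  Spring        5   Math                    5
10     36    Fall        1   Math                   35
sort by hours descending:
    hours    term  credits course  hours_minus_credits
10     36    Fall        1   Math                   35
7      10  Spring        5   Math                    5
add column sum2 = t['hours_minus_credits'] + t['credits']:
    hours    term  credits course  hours_minus_credits  sum2
10     36    Fall        1   Math                   35    36
7      10  Spring        5   Math                    5    10
Then the value at position 1, column 'sum2': 10

10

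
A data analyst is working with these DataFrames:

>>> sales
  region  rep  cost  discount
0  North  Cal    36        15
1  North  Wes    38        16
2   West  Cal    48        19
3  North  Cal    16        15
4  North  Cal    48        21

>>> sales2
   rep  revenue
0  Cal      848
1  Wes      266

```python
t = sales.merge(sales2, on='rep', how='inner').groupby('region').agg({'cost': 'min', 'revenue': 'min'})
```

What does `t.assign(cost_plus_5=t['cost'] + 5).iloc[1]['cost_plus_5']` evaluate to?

53

merge on 'rep' (how='inner') → 5 rows:
  region  rep  cost  discount  revenue
0  North  Cal    36        15      848
1  North  Wes    38        16      266
2   West  Cal    48        19      848
3  North  Cal    16        15      848
4  North  Cal    48        21      848
group by region: min(cost), min(revenue):
        cost  revenue
region               
North     16      266
West      48      848
add column cost_plus_5 = t['cost'] + 5:
        cost  revenue  cost_plus_5
region                            
North     16      266           21
West      48      848           53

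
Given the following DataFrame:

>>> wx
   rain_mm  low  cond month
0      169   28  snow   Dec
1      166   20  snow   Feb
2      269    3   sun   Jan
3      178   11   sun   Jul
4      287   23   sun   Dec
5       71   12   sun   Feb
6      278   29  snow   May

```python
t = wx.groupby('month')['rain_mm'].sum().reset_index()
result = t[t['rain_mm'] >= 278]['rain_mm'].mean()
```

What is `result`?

367.0

group by month, sum of rain_mm:
month
Dec    456
Feb    237
Jan    269
Jul    178
May    278
Name: rain_mm, dtype: int64
reset_index():
  month  rain_mm
0   Dec      456
1   Feb      237
2   Jan      269
3   Jul      178
4   May      278
filter rows where rain_mm >= 278:
  month  rain_mm
0   Dec      456
4   May      278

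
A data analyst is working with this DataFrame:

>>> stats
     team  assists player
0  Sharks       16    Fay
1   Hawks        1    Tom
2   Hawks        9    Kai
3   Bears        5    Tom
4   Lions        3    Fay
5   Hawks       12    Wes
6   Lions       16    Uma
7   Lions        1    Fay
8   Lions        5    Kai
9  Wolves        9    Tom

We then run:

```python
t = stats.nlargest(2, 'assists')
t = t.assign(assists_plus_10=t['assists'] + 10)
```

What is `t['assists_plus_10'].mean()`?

take 2 rows with largest assists:
     team  assists player
0  Sharks       16    Fay
6   Lions       16    Uma
add column assists_plus_10 = t['assists'] + 10:
     team  assists player  assists_plus_10
0  Sharks       16    Fay               26
6   Lions       16    Uma               26

26.0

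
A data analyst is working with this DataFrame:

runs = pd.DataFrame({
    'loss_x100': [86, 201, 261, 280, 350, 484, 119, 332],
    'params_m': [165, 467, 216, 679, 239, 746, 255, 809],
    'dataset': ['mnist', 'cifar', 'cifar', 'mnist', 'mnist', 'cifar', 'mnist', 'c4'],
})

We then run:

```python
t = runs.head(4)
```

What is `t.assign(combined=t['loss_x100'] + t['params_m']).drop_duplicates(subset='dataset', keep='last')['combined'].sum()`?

take first 4 rows:
   loss_x100  params_m dataset
0         86       165   mnist
1        201       467   cifar
2        261       216   cifar
3        280       679   mnist
add column combined = t['loss_x100'] + t['params_m']:
   loss_x100  params_m dataset  combined
0         86       165   mnist       251
1        201       467   cifar       668
2        261       216   cifar       477
3        280       679   mnist       959
drop duplicate dataset (keep=last):
   loss_x100  params_m dataset  combined
2        261       216   cifar       477
3        280       679   mnist       959
Taking the sum of column 'combined' gives 1436.

1436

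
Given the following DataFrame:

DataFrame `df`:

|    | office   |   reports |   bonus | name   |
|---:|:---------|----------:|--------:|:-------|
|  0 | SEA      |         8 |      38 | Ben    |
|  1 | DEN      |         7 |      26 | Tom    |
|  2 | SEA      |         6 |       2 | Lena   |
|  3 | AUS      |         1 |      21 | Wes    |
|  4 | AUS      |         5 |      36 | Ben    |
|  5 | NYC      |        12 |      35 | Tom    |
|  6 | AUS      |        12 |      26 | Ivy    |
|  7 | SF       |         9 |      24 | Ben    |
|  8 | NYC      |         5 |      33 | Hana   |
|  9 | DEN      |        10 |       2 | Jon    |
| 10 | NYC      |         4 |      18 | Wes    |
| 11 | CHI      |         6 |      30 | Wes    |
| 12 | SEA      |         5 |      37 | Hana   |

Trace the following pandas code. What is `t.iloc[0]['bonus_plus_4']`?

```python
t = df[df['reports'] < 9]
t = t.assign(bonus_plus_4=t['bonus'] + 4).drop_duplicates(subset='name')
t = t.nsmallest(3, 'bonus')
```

6

filter rows where reports < 9:
   office  reports  bonus  name
0     SEA        8     38   Ben
1     DEN        7     26   Tom
2     SEA        6      2  Lena
3     AUS        1     21   Wes
4     AUS        5     36   Ben
8     NYC        5     33  Hana
10    NYC        4     18   Wes
11    CHI        6     30   Wes
12    SEA        5     37  Hana
add column bonus_plus_4 = t['bonus'] + 4:
   office  reports  bonus  name  bonus_plus_4
0     SEA        8     38   Ben            42
1     DEN        7     26   Tom            30
2     SEA        6      2  Lena             6
3     AUS        1     21   Wes            25
4     AUS        5     36   Ben            40
8     NYC        5     33  Hana            37
10    NYC        4     18   Wes            22
11    CHI        6     30   Wes            34
12    SEA        5     37  Hana            41
drop duplicate name (keep=first):
  office  reports  bonus  name  bonus_plus_4
0    SEA        8     38   Ben            42
1    DEN        7     26   Tom            30
2    SEA        6      2  Lena             6
3    AUS        1     21   Wes            25
8    NYC        5     33  Hana            37
take 3 rows with smallest bonus:
  office  reports  bonus  name  bonus_plus_4
2    SEA        6      2  Lena             6
3    AUS        1     21   Wes            25
1    DEN        7     26   Tom            30
Finally, value at position 0, column 'bonus_plus_4' = 6.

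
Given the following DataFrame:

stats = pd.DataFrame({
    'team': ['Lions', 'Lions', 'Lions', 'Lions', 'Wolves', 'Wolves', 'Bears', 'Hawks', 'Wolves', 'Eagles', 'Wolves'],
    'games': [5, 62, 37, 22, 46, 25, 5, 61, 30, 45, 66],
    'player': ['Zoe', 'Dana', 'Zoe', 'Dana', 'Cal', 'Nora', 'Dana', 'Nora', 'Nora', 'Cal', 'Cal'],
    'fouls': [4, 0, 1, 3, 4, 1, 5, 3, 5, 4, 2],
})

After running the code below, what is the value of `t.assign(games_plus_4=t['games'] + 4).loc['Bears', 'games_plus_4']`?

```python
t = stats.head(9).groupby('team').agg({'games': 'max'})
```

take first 9 rows:
     team  games player  fouls
0   Lions      5    Zoe      4
1   Lions     62   Dana      0
2   Lions     37    Zoe      1
3   Lions     22   Dana      3
4  Wolves     46    Cal      4
5  Wolves     25   Nora      1
6   Bears      5   Dana      5
7   Hawks     61   Nora      3
8  Wolves     30   Nora      5
group by team, max of games:
        games
team         
Bears       5
Hawks      61
Lions      62
Wolves     46
add column games_plus_4 = t['games'] + 4:
        games  games_plus_4
team                       
Bears       5             9
Hawks      61            65
Lions      62            66
Wolves     46            50
Taking the value at row 'Bears', column 'games_plus_4' gives 9.

9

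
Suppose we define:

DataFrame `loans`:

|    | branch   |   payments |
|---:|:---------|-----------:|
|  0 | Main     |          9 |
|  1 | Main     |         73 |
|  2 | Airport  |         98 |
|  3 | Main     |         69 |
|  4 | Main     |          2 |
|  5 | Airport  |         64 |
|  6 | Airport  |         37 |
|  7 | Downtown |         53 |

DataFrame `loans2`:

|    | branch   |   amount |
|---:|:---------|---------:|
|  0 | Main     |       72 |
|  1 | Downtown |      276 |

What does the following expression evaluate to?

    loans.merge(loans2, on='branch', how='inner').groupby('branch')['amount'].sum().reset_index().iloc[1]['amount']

merge on 'branch' (how='inner') → 5 rows:
     branch  payments  amount
0      Main         9      72
1      Main        73      72
2      Main        69      72
3      Main         2      72
4  Downtown        53     276
group by branch, sum of amount:
branch
Downtown    276
Main        288
Name: amount, dtype: int64
reset_index():
     branch  amount
0  Downtown     276
1      Main     288
The value at position 1, column 'amount' is 288.

288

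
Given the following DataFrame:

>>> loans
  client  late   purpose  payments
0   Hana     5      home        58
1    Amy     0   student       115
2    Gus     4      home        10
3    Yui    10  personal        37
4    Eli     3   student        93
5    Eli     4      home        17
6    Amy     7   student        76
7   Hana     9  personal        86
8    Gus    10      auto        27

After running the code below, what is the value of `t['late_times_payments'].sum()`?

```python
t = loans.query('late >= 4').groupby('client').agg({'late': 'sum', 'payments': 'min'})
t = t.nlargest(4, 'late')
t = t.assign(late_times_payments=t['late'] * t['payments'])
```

filter rows where late >= 4:
  client  late   purpose  payments
0   Hana     5      home        58
2    Gus     4      home        10
3    Yui    10  personal        37
5    Eli     4      home        17
6    Amy     7   student        76
7   Hana     9  personal        86
8    Gus    10      auto        27
group by client: sum(late), min(payments):
        late  payments
client                
Amy        7        76
Eli        4        17
Gus       14        10
Hana      14        58
Yui       10        37
take 4 rows with largest late:
        late  payments
client                
Gus       14        10
Hana      14        58
Yui       10        37
Amy        7        76
add column late_times_payments = t['late'] * t['payments']:
        late  payments  late_times_payments
client                                     
Gus       14        10                  140
Hana      14        58                  812
Yui       10        37                  370
Amy        7        76                  532
Then the sum of column 'late_times_payments': 1854

1854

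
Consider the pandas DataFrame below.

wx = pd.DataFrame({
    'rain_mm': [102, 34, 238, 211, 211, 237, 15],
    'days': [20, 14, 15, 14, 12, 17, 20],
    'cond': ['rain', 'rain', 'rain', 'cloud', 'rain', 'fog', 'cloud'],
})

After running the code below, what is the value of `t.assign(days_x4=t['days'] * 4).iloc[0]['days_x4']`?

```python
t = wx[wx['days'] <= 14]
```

filter rows where days <= 14:
   rain_mm  days   cond
1       34    14   rain
3      211    14  cloud
4      211    12   rain
add column days_x4 = t['days'] * 4:
   rain_mm  days   cond  days_x4
1       34    14   rain       56
3      211    14  cloud       56
4      211    12   rain       48

56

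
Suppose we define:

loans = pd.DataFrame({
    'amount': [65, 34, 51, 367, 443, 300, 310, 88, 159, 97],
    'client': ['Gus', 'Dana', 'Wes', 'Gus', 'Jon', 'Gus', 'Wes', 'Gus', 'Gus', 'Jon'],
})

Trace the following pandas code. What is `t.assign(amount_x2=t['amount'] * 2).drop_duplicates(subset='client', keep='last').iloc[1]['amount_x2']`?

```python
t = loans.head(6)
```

take first 6 rows:
   amount client
0      65    Gus
1      34   Dana
2      51    Wes
3     367    Gus
4     443    Jon
5     300    Gus
add column amount_x2 = t['amount'] * 2:
   amount client  amount_x2
0      65    Gus        130
1      34   Dana         68
2      51    Wes        102
3     367    Gus        734
4     443    Jon        886
5     300    Gus        600
drop duplicate client (keep=last):
   amount client  amount_x2
1      34   Dana         68
2      51    Wes        102
4     443    Jon        886
5     300    Gus        600
value at position 1, column 'amount_x2' → 102

102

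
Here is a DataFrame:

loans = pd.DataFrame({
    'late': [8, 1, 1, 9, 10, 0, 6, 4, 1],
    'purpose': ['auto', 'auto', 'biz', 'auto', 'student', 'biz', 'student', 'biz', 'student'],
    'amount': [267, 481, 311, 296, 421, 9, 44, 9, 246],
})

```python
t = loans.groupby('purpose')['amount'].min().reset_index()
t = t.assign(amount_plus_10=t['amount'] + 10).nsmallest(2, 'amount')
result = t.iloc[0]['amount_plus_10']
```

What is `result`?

group by purpose, min of amount:
purpose
auto       267
biz          9
student     44
Name: amount, dtype: int64
reset_index():
   purpose  amount
0     auto     267
1      biz       9
2  student      44
add column amount_plus_10 = t['amount'] + 10:
   purpose  amount  amount_plus_10
0     auto     267             277
1      biz       9              19
2  student      44              54
take 2 rows with smallest amount:
   purpose  amount  amount_plus_10
1      biz       9              19
2  student      44              54
So iloc[0]['amount_plus_10'] = 19.

19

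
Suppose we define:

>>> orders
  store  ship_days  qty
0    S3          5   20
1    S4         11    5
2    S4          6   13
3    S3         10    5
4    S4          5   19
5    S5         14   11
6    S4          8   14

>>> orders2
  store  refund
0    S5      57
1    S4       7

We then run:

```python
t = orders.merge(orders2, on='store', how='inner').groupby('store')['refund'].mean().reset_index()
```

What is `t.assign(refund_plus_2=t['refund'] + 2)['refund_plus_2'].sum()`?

merge on 'store' (how='inner') → 5 rows:
  store  ship_days  qty  refund
0    S4         11    5       7
1    S4          6   13       7
2    S4          5   19       7
3    S5         14   11      57
4    S4          8   14       7
group by store, mean of refund:
store
S4     7.0
S5    57.0
Name: refund, dtype: float64
reset_index():
  store  refund
0    S4     7.0
1    S5    57.0
add column refund_plus_2 = t['refund'] + 2:
  store  refund  refund_plus_2
0    S4     7.0            9.0
1    S5    57.0           59.0
Hence 68.0.

68.0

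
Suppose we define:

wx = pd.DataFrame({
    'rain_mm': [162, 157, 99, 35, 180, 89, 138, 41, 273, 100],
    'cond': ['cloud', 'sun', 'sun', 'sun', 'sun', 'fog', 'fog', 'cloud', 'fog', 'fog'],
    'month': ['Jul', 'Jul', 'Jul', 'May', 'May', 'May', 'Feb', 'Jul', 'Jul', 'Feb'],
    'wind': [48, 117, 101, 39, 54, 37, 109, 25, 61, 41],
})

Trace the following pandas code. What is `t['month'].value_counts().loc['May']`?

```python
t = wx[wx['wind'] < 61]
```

filter rows where wind < 61:
   rain_mm   cond month  wind
0      162  cloud   Jul    48
3       35    sun   May    39
4      180    sun   May    54
5       89    fog   May    37
7       41  cloud   Jul    25
9      100    fog   Feb    41
value_counts of month:
month
May    3
Jul    2
Feb    1
Name: count, dtype: int64
Taking the value at index 'May' gives 3.

3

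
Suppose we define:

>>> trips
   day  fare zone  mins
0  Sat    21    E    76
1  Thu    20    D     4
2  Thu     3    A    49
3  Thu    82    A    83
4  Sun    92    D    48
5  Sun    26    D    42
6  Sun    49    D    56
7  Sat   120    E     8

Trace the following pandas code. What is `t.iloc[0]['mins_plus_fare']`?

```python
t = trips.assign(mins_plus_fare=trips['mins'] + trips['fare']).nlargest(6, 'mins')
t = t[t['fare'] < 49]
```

97

add column mins_plus_fare = trips['mins'] + trips['fare']:
   day  fare zone  mins  mins_plus_fare
0  Sat    21    E    76              97
1  Thu    20    D     4              24
2  Thu     3    A    49              52
3  Thu    82    A    83             165
4  Sun    92    D    48             140
5  Sun    26    D    42              68
6  Sun    49    D    56             105
7  Sat   120    E     8             128
take 6 rows with largest mins:
   day  fare zone  mins  mins_plus_fare
3  Thu    82    A    83             165
0  Sat    21    E    76              97
6  Sun    49    D    56             105
2  Thu     3    A    49              52
4  Sun    92    D    48             140
5  Sun    26    D    42              68
filter rows where fare < 49:
   day  fare zone  mins  mins_plus_fare
0  Sat    21    E    76              97
2  Thu     3    A    49              52
5  Sun    26    D    42              68
Reading off the value at position 0, column 'mins_plus_fare', we get 97.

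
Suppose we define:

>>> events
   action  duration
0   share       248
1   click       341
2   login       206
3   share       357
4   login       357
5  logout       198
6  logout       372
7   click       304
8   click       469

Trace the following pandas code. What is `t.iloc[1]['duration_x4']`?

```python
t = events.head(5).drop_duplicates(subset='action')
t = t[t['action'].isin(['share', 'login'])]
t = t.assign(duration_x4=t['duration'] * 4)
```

824

take first 5 rows:
  action  duration
0  share       248
1  click       341
2  login       206
3  share       357
4  login       357
drop duplicate action (keep=first):
  action  duration
0  share       248
1  click       341
2  login       206
filter rows where action in ['share', 'login']:
  action  duration
0  share       248
2  login       206
add column duration_x4 = t['duration'] * 4:
  action  duration  duration_x4
0  share       248          992
2  login       206          824
So iloc[1]['duration_x4'] = 824.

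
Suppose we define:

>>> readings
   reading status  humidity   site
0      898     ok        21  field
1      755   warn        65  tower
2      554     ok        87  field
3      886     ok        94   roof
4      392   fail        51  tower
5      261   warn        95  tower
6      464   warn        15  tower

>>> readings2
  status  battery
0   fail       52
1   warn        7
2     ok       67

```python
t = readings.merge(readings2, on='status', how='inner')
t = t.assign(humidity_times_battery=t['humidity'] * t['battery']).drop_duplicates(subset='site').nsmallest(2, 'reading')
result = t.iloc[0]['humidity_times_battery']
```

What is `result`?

455

merge on 'status' (how='inner') → 7 rows:
   reading status  humidity   site  battery
0      898     ok        21  field       67
1      755   warn        65  tower        7
2      554     ok        87  field       67
3      886     ok        94   roof       67
4      392   fail        51  tower       52
5      261   warn        95  tower        7
6      464   warn        15  tower        7
add column humidity_times_battery = t['humidity'] * t['battery']:
   reading status  humidity   site  battery  humidity_times_battery
0      898     ok        21  field       67                    1407
1      755   warn        65  tower        7                     455
2      554     ok        87  field       67                    5829
3      886     ok        94   roof       67                    6298
4      392   fail        51  tower       52                    2652
5      261   warn        95  tower        7                     665
6      464   warn        15  tower        7                     105
drop duplicate site (keep=first):
   reading status  humidity   site  battery  humidity_times_battery
0      898     ok        21  field       67                    1407
1      755   warn        65  tower        7                     455
3      886     ok        94   roof       67                    6298
take 2 rows with smallest reading:
   reading status  humidity   site  battery  humidity_times_battery
1      755   warn        65  tower        7                     455
3      886     ok        94   roof       67                    6298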